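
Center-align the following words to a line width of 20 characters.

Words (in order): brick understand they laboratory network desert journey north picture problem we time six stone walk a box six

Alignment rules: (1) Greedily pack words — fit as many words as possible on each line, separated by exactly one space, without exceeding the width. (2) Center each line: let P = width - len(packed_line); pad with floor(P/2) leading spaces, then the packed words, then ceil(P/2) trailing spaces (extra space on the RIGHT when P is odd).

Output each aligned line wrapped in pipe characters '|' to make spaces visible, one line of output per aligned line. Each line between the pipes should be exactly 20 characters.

Line 1: ['brick', 'understand'] (min_width=16, slack=4)
Line 2: ['they', 'laboratory'] (min_width=15, slack=5)
Line 3: ['network', 'desert'] (min_width=14, slack=6)
Line 4: ['journey', 'north'] (min_width=13, slack=7)
Line 5: ['picture', 'problem', 'we'] (min_width=18, slack=2)
Line 6: ['time', 'six', 'stone', 'walk'] (min_width=19, slack=1)
Line 7: ['a', 'box', 'six'] (min_width=9, slack=11)

Answer: |  brick understand  |
|  they laboratory   |
|   network desert   |
|   journey north    |
| picture problem we |
|time six stone walk |
|     a box six      |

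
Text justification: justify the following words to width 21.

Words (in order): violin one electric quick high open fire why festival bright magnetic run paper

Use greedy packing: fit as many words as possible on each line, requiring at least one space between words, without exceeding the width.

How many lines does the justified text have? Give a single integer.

Line 1: ['violin', 'one', 'electric'] (min_width=19, slack=2)
Line 2: ['quick', 'high', 'open', 'fire'] (min_width=20, slack=1)
Line 3: ['why', 'festival', 'bright'] (min_width=19, slack=2)
Line 4: ['magnetic', 'run', 'paper'] (min_width=18, slack=3)
Total lines: 4

Answer: 4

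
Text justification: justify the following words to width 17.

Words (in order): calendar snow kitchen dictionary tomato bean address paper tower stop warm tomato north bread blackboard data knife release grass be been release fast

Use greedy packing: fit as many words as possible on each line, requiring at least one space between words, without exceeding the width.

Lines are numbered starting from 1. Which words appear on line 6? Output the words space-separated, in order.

Answer: warm tomato north

Derivation:
Line 1: ['calendar', 'snow'] (min_width=13, slack=4)
Line 2: ['kitchen'] (min_width=7, slack=10)
Line 3: ['dictionary', 'tomato'] (min_width=17, slack=0)
Line 4: ['bean', 'address'] (min_width=12, slack=5)
Line 5: ['paper', 'tower', 'stop'] (min_width=16, slack=1)
Line 6: ['warm', 'tomato', 'north'] (min_width=17, slack=0)
Line 7: ['bread', 'blackboard'] (min_width=16, slack=1)
Line 8: ['data', 'knife'] (min_width=10, slack=7)
Line 9: ['release', 'grass', 'be'] (min_width=16, slack=1)
Line 10: ['been', 'release', 'fast'] (min_width=17, slack=0)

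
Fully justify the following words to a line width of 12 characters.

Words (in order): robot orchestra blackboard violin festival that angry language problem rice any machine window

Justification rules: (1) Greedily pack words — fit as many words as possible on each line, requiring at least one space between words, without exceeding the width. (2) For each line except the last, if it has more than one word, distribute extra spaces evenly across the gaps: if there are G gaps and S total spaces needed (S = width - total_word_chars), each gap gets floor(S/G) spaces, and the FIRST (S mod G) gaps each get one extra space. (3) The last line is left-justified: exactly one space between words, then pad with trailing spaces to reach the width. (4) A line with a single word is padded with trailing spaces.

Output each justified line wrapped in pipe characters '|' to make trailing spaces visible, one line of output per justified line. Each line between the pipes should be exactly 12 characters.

Answer: |robot       |
|orchestra   |
|blackboard  |
|violin      |
|festival    |
|that   angry|
|language    |
|problem rice|
|any  machine|
|window      |

Derivation:
Line 1: ['robot'] (min_width=5, slack=7)
Line 2: ['orchestra'] (min_width=9, slack=3)
Line 3: ['blackboard'] (min_width=10, slack=2)
Line 4: ['violin'] (min_width=6, slack=6)
Line 5: ['festival'] (min_width=8, slack=4)
Line 6: ['that', 'angry'] (min_width=10, slack=2)
Line 7: ['language'] (min_width=8, slack=4)
Line 8: ['problem', 'rice'] (min_width=12, slack=0)
Line 9: ['any', 'machine'] (min_width=11, slack=1)
Line 10: ['window'] (min_width=6, slack=6)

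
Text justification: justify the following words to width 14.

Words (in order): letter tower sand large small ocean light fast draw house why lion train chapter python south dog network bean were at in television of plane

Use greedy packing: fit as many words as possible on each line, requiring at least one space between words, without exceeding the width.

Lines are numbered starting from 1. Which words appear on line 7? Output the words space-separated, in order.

Answer: chapter python

Derivation:
Line 1: ['letter', 'tower'] (min_width=12, slack=2)
Line 2: ['sand', 'large'] (min_width=10, slack=4)
Line 3: ['small', 'ocean'] (min_width=11, slack=3)
Line 4: ['light', 'fast'] (min_width=10, slack=4)
Line 5: ['draw', 'house', 'why'] (min_width=14, slack=0)
Line 6: ['lion', 'train'] (min_width=10, slack=4)
Line 7: ['chapter', 'python'] (min_width=14, slack=0)
Line 8: ['south', 'dog'] (min_width=9, slack=5)
Line 9: ['network', 'bean'] (min_width=12, slack=2)
Line 10: ['were', 'at', 'in'] (min_width=10, slack=4)
Line 11: ['television', 'of'] (min_width=13, slack=1)
Line 12: ['plane'] (min_width=5, slack=9)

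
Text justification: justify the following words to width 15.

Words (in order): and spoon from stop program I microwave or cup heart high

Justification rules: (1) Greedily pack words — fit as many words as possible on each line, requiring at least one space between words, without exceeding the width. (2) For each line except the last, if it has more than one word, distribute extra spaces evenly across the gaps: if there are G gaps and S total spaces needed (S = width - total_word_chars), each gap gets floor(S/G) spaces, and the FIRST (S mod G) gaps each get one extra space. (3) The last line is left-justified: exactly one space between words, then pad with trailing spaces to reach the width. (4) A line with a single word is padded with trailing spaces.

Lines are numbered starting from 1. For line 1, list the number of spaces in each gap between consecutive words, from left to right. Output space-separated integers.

Line 1: ['and', 'spoon', 'from'] (min_width=14, slack=1)
Line 2: ['stop', 'program', 'I'] (min_width=14, slack=1)
Line 3: ['microwave', 'or'] (min_width=12, slack=3)
Line 4: ['cup', 'heart', 'high'] (min_width=14, slack=1)

Answer: 2 1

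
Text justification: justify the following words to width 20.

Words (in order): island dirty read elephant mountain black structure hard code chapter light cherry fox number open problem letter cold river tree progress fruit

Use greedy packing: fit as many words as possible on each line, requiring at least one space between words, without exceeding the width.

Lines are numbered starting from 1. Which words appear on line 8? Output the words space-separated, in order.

Answer: progress fruit

Derivation:
Line 1: ['island', 'dirty', 'read'] (min_width=17, slack=3)
Line 2: ['elephant', 'mountain'] (min_width=17, slack=3)
Line 3: ['black', 'structure', 'hard'] (min_width=20, slack=0)
Line 4: ['code', 'chapter', 'light'] (min_width=18, slack=2)
Line 5: ['cherry', 'fox', 'number'] (min_width=17, slack=3)
Line 6: ['open', 'problem', 'letter'] (min_width=19, slack=1)
Line 7: ['cold', 'river', 'tree'] (min_width=15, slack=5)
Line 8: ['progress', 'fruit'] (min_width=14, slack=6)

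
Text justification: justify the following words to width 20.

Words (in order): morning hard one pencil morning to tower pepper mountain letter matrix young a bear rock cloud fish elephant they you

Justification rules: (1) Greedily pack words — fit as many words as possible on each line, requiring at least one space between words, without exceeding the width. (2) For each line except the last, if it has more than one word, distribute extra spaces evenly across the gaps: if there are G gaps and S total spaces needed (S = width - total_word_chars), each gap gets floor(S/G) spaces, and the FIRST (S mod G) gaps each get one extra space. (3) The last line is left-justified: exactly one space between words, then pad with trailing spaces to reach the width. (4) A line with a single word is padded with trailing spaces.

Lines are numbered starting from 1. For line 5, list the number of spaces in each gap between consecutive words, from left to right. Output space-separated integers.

Answer: 2 1 1

Derivation:
Line 1: ['morning', 'hard', 'one'] (min_width=16, slack=4)
Line 2: ['pencil', 'morning', 'to'] (min_width=17, slack=3)
Line 3: ['tower', 'pepper'] (min_width=12, slack=8)
Line 4: ['mountain', 'letter'] (min_width=15, slack=5)
Line 5: ['matrix', 'young', 'a', 'bear'] (min_width=19, slack=1)
Line 6: ['rock', 'cloud', 'fish'] (min_width=15, slack=5)
Line 7: ['elephant', 'they', 'you'] (min_width=17, slack=3)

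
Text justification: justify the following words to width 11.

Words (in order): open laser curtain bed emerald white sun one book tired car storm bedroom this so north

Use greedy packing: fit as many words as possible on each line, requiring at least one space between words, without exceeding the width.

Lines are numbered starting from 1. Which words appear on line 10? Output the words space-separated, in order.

Answer: north

Derivation:
Line 1: ['open', 'laser'] (min_width=10, slack=1)
Line 2: ['curtain', 'bed'] (min_width=11, slack=0)
Line 3: ['emerald'] (min_width=7, slack=4)
Line 4: ['white', 'sun'] (min_width=9, slack=2)
Line 5: ['one', 'book'] (min_width=8, slack=3)
Line 6: ['tired', 'car'] (min_width=9, slack=2)
Line 7: ['storm'] (min_width=5, slack=6)
Line 8: ['bedroom'] (min_width=7, slack=4)
Line 9: ['this', 'so'] (min_width=7, slack=4)
Line 10: ['north'] (min_width=5, slack=6)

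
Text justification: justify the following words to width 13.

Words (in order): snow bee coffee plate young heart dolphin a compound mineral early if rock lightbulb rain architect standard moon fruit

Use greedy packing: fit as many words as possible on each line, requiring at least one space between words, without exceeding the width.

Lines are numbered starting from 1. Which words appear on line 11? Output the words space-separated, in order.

Line 1: ['snow', 'bee'] (min_width=8, slack=5)
Line 2: ['coffee', 'plate'] (min_width=12, slack=1)
Line 3: ['young', 'heart'] (min_width=11, slack=2)
Line 4: ['dolphin', 'a'] (min_width=9, slack=4)
Line 5: ['compound'] (min_width=8, slack=5)
Line 6: ['mineral', 'early'] (min_width=13, slack=0)
Line 7: ['if', 'rock'] (min_width=7, slack=6)
Line 8: ['lightbulb'] (min_width=9, slack=4)
Line 9: ['rain'] (min_width=4, slack=9)
Line 10: ['architect'] (min_width=9, slack=4)
Line 11: ['standard', 'moon'] (min_width=13, slack=0)
Line 12: ['fruit'] (min_width=5, slack=8)

Answer: standard moon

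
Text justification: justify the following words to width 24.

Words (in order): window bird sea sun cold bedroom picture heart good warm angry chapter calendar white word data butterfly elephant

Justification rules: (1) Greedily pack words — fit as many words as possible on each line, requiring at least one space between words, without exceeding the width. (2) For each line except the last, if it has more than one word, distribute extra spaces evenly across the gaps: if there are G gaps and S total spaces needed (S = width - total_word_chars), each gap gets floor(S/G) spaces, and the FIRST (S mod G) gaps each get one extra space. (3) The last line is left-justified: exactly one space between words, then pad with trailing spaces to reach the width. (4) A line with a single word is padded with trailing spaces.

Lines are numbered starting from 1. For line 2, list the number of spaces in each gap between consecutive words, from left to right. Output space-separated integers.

Answer: 3 2

Derivation:
Line 1: ['window', 'bird', 'sea', 'sun', 'cold'] (min_width=24, slack=0)
Line 2: ['bedroom', 'picture', 'heart'] (min_width=21, slack=3)
Line 3: ['good', 'warm', 'angry', 'chapter'] (min_width=23, slack=1)
Line 4: ['calendar', 'white', 'word', 'data'] (min_width=24, slack=0)
Line 5: ['butterfly', 'elephant'] (min_width=18, slack=6)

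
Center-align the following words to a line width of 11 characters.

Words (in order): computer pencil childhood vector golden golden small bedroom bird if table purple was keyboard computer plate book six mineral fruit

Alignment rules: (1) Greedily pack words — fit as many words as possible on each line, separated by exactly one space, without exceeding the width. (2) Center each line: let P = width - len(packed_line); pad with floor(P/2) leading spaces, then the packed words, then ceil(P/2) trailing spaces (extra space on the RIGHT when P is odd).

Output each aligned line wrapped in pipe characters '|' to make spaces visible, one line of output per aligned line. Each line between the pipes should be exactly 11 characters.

Answer: | computer  |
|  pencil   |
| childhood |
|  vector   |
|  golden   |
|  golden   |
|   small   |
|  bedroom  |
|  bird if  |
|   table   |
|purple was |
| keyboard  |
| computer  |
|plate book |
|six mineral|
|   fruit   |

Derivation:
Line 1: ['computer'] (min_width=8, slack=3)
Line 2: ['pencil'] (min_width=6, slack=5)
Line 3: ['childhood'] (min_width=9, slack=2)
Line 4: ['vector'] (min_width=6, slack=5)
Line 5: ['golden'] (min_width=6, slack=5)
Line 6: ['golden'] (min_width=6, slack=5)
Line 7: ['small'] (min_width=5, slack=6)
Line 8: ['bedroom'] (min_width=7, slack=4)
Line 9: ['bird', 'if'] (min_width=7, slack=4)
Line 10: ['table'] (min_width=5, slack=6)
Line 11: ['purple', 'was'] (min_width=10, slack=1)
Line 12: ['keyboard'] (min_width=8, slack=3)
Line 13: ['computer'] (min_width=8, slack=3)
Line 14: ['plate', 'book'] (min_width=10, slack=1)
Line 15: ['six', 'mineral'] (min_width=11, slack=0)
Line 16: ['fruit'] (min_width=5, slack=6)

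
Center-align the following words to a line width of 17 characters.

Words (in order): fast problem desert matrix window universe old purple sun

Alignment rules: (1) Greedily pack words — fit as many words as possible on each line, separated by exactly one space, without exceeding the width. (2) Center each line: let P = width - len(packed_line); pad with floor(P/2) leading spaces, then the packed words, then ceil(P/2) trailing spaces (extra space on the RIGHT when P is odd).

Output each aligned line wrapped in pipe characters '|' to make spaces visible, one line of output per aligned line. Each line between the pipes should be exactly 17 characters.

Line 1: ['fast', 'problem'] (min_width=12, slack=5)
Line 2: ['desert', 'matrix'] (min_width=13, slack=4)
Line 3: ['window', 'universe'] (min_width=15, slack=2)
Line 4: ['old', 'purple', 'sun'] (min_width=14, slack=3)

Answer: |  fast problem   |
|  desert matrix  |
| window universe |
| old purple sun  |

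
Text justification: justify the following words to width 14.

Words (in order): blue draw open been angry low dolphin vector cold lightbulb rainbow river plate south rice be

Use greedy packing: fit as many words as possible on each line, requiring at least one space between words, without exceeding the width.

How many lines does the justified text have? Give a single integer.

Line 1: ['blue', 'draw', 'open'] (min_width=14, slack=0)
Line 2: ['been', 'angry', 'low'] (min_width=14, slack=0)
Line 3: ['dolphin', 'vector'] (min_width=14, slack=0)
Line 4: ['cold', 'lightbulb'] (min_width=14, slack=0)
Line 5: ['rainbow', 'river'] (min_width=13, slack=1)
Line 6: ['plate', 'south'] (min_width=11, slack=3)
Line 7: ['rice', 'be'] (min_width=7, slack=7)
Total lines: 7

Answer: 7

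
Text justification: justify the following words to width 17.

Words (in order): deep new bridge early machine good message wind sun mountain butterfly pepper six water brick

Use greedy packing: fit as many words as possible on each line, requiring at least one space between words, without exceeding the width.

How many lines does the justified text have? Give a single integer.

Answer: 6

Derivation:
Line 1: ['deep', 'new', 'bridge'] (min_width=15, slack=2)
Line 2: ['early', 'machine'] (min_width=13, slack=4)
Line 3: ['good', 'message', 'wind'] (min_width=17, slack=0)
Line 4: ['sun', 'mountain'] (min_width=12, slack=5)
Line 5: ['butterfly', 'pepper'] (min_width=16, slack=1)
Line 6: ['six', 'water', 'brick'] (min_width=15, slack=2)
Total lines: 6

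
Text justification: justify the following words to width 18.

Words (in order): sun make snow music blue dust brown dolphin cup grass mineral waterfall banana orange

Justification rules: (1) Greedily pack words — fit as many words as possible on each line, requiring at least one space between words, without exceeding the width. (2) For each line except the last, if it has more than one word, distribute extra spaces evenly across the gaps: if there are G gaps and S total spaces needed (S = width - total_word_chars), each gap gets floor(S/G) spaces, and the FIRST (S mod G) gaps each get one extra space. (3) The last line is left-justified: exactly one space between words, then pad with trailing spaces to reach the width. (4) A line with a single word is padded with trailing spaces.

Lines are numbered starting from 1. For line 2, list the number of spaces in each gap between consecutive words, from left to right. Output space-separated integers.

Answer: 3 2

Derivation:
Line 1: ['sun', 'make', 'snow'] (min_width=13, slack=5)
Line 2: ['music', 'blue', 'dust'] (min_width=15, slack=3)
Line 3: ['brown', 'dolphin', 'cup'] (min_width=17, slack=1)
Line 4: ['grass', 'mineral'] (min_width=13, slack=5)
Line 5: ['waterfall', 'banana'] (min_width=16, slack=2)
Line 6: ['orange'] (min_width=6, slack=12)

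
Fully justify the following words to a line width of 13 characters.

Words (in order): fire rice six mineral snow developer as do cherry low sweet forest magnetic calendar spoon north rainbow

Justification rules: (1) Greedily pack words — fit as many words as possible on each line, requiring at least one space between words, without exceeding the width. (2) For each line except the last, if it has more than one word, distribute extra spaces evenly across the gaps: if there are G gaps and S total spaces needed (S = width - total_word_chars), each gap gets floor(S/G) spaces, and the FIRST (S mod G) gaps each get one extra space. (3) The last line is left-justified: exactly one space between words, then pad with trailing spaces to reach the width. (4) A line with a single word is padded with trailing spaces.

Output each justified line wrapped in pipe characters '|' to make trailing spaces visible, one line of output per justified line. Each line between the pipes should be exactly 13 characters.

Line 1: ['fire', 'rice', 'six'] (min_width=13, slack=0)
Line 2: ['mineral', 'snow'] (min_width=12, slack=1)
Line 3: ['developer', 'as'] (min_width=12, slack=1)
Line 4: ['do', 'cherry', 'low'] (min_width=13, slack=0)
Line 5: ['sweet', 'forest'] (min_width=12, slack=1)
Line 6: ['magnetic'] (min_width=8, slack=5)
Line 7: ['calendar'] (min_width=8, slack=5)
Line 8: ['spoon', 'north'] (min_width=11, slack=2)
Line 9: ['rainbow'] (min_width=7, slack=6)

Answer: |fire rice six|
|mineral  snow|
|developer  as|
|do cherry low|
|sweet  forest|
|magnetic     |
|calendar     |
|spoon   north|
|rainbow      |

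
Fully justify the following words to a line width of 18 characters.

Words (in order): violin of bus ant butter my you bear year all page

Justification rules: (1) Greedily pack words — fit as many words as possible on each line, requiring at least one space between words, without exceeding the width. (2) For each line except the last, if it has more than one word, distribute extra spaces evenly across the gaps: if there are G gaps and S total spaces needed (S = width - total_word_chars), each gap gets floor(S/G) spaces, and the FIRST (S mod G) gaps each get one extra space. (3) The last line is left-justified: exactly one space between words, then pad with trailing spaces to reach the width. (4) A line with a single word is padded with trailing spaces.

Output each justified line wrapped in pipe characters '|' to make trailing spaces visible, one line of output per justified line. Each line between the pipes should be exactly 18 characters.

Line 1: ['violin', 'of', 'bus', 'ant'] (min_width=17, slack=1)
Line 2: ['butter', 'my', 'you', 'bear'] (min_width=18, slack=0)
Line 3: ['year', 'all', 'page'] (min_width=13, slack=5)

Answer: |violin  of bus ant|
|butter my you bear|
|year all page     |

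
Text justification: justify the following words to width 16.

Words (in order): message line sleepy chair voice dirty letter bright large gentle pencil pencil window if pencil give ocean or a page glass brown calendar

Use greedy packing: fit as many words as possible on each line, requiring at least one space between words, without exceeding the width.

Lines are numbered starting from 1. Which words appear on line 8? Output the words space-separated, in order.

Answer: give ocean or a

Derivation:
Line 1: ['message', 'line'] (min_width=12, slack=4)
Line 2: ['sleepy', 'chair'] (min_width=12, slack=4)
Line 3: ['voice', 'dirty'] (min_width=11, slack=5)
Line 4: ['letter', 'bright'] (min_width=13, slack=3)
Line 5: ['large', 'gentle'] (min_width=12, slack=4)
Line 6: ['pencil', 'pencil'] (min_width=13, slack=3)
Line 7: ['window', 'if', 'pencil'] (min_width=16, slack=0)
Line 8: ['give', 'ocean', 'or', 'a'] (min_width=15, slack=1)
Line 9: ['page', 'glass', 'brown'] (min_width=16, slack=0)
Line 10: ['calendar'] (min_width=8, slack=8)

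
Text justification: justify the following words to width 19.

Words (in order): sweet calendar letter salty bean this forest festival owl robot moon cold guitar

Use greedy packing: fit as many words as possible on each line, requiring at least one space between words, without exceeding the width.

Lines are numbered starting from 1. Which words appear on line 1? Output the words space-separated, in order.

Answer: sweet calendar

Derivation:
Line 1: ['sweet', 'calendar'] (min_width=14, slack=5)
Line 2: ['letter', 'salty', 'bean'] (min_width=17, slack=2)
Line 3: ['this', 'forest'] (min_width=11, slack=8)
Line 4: ['festival', 'owl', 'robot'] (min_width=18, slack=1)
Line 5: ['moon', 'cold', 'guitar'] (min_width=16, slack=3)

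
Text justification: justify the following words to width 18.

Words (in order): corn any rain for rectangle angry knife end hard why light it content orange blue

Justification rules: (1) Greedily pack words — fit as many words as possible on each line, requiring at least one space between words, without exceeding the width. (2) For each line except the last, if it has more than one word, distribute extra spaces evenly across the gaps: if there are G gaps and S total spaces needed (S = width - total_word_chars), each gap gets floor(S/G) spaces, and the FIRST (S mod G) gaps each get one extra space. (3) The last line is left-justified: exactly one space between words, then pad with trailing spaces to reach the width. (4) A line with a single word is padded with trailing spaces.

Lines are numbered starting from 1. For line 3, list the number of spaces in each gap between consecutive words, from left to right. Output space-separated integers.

Answer: 1 1 1

Derivation:
Line 1: ['corn', 'any', 'rain', 'for'] (min_width=17, slack=1)
Line 2: ['rectangle', 'angry'] (min_width=15, slack=3)
Line 3: ['knife', 'end', 'hard', 'why'] (min_width=18, slack=0)
Line 4: ['light', 'it', 'content'] (min_width=16, slack=2)
Line 5: ['orange', 'blue'] (min_width=11, slack=7)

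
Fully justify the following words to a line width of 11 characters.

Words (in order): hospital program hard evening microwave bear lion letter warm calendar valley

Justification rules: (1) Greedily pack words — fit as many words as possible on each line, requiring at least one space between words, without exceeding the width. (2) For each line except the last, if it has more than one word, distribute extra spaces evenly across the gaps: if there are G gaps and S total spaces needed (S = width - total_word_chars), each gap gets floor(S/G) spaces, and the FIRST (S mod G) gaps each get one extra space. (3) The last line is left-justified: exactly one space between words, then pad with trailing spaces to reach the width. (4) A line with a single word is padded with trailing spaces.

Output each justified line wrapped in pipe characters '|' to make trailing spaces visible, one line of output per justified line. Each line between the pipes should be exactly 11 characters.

Answer: |hospital   |
|program    |
|hard       |
|evening    |
|microwave  |
|bear   lion|
|letter warm|
|calendar   |
|valley     |

Derivation:
Line 1: ['hospital'] (min_width=8, slack=3)
Line 2: ['program'] (min_width=7, slack=4)
Line 3: ['hard'] (min_width=4, slack=7)
Line 4: ['evening'] (min_width=7, slack=4)
Line 5: ['microwave'] (min_width=9, slack=2)
Line 6: ['bear', 'lion'] (min_width=9, slack=2)
Line 7: ['letter', 'warm'] (min_width=11, slack=0)
Line 8: ['calendar'] (min_width=8, slack=3)
Line 9: ['valley'] (min_width=6, slack=5)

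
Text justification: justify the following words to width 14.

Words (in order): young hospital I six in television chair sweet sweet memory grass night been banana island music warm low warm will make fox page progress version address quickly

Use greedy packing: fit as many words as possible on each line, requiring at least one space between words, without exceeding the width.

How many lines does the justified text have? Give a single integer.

Answer: 14

Derivation:
Line 1: ['young', 'hospital'] (min_width=14, slack=0)
Line 2: ['I', 'six', 'in'] (min_width=8, slack=6)
Line 3: ['television'] (min_width=10, slack=4)
Line 4: ['chair', 'sweet'] (min_width=11, slack=3)
Line 5: ['sweet', 'memory'] (min_width=12, slack=2)
Line 6: ['grass', 'night'] (min_width=11, slack=3)
Line 7: ['been', 'banana'] (min_width=11, slack=3)
Line 8: ['island', 'music'] (min_width=12, slack=2)
Line 9: ['warm', 'low', 'warm'] (min_width=13, slack=1)
Line 10: ['will', 'make', 'fox'] (min_width=13, slack=1)
Line 11: ['page', 'progress'] (min_width=13, slack=1)
Line 12: ['version'] (min_width=7, slack=7)
Line 13: ['address'] (min_width=7, slack=7)
Line 14: ['quickly'] (min_width=7, slack=7)
Total lines: 14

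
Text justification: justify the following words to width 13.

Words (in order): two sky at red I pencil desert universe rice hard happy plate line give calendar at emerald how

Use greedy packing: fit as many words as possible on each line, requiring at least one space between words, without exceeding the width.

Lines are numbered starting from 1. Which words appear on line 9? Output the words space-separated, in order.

Line 1: ['two', 'sky', 'at'] (min_width=10, slack=3)
Line 2: ['red', 'I', 'pencil'] (min_width=12, slack=1)
Line 3: ['desert'] (min_width=6, slack=7)
Line 4: ['universe', 'rice'] (min_width=13, slack=0)
Line 5: ['hard', 'happy'] (min_width=10, slack=3)
Line 6: ['plate', 'line'] (min_width=10, slack=3)
Line 7: ['give', 'calendar'] (min_width=13, slack=0)
Line 8: ['at', 'emerald'] (min_width=10, slack=3)
Line 9: ['how'] (min_width=3, slack=10)

Answer: how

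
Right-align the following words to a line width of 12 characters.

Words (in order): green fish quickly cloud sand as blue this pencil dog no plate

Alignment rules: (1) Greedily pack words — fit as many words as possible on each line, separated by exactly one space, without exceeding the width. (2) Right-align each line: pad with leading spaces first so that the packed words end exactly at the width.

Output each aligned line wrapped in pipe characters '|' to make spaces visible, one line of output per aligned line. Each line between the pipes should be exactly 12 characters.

Line 1: ['green', 'fish'] (min_width=10, slack=2)
Line 2: ['quickly'] (min_width=7, slack=5)
Line 3: ['cloud', 'sand'] (min_width=10, slack=2)
Line 4: ['as', 'blue', 'this'] (min_width=12, slack=0)
Line 5: ['pencil', 'dog'] (min_width=10, slack=2)
Line 6: ['no', 'plate'] (min_width=8, slack=4)

Answer: |  green fish|
|     quickly|
|  cloud sand|
|as blue this|
|  pencil dog|
|    no plate|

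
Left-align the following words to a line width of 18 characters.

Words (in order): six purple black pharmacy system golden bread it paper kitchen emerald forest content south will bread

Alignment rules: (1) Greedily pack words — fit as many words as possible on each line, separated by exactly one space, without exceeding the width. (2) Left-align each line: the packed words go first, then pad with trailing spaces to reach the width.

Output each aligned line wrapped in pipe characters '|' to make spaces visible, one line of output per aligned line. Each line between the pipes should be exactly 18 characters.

Answer: |six purple black  |
|pharmacy system   |
|golden bread it   |
|paper kitchen     |
|emerald forest    |
|content south will|
|bread             |

Derivation:
Line 1: ['six', 'purple', 'black'] (min_width=16, slack=2)
Line 2: ['pharmacy', 'system'] (min_width=15, slack=3)
Line 3: ['golden', 'bread', 'it'] (min_width=15, slack=3)
Line 4: ['paper', 'kitchen'] (min_width=13, slack=5)
Line 5: ['emerald', 'forest'] (min_width=14, slack=4)
Line 6: ['content', 'south', 'will'] (min_width=18, slack=0)
Line 7: ['bread'] (min_width=5, slack=13)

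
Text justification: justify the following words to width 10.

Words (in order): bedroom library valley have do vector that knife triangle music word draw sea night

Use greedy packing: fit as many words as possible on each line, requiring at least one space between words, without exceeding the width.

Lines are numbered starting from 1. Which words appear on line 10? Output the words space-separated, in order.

Answer: night

Derivation:
Line 1: ['bedroom'] (min_width=7, slack=3)
Line 2: ['library'] (min_width=7, slack=3)
Line 3: ['valley'] (min_width=6, slack=4)
Line 4: ['have', 'do'] (min_width=7, slack=3)
Line 5: ['vector'] (min_width=6, slack=4)
Line 6: ['that', 'knife'] (min_width=10, slack=0)
Line 7: ['triangle'] (min_width=8, slack=2)
Line 8: ['music', 'word'] (min_width=10, slack=0)
Line 9: ['draw', 'sea'] (min_width=8, slack=2)
Line 10: ['night'] (min_width=5, slack=5)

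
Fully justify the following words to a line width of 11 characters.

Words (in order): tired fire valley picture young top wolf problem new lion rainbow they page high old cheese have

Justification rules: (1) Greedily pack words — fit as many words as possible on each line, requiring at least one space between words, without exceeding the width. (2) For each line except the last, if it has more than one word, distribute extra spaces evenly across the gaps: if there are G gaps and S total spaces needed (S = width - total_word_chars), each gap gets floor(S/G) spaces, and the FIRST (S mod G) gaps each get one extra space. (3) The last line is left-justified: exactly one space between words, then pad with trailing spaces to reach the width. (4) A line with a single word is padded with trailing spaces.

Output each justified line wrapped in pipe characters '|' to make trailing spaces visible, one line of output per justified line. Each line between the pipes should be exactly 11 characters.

Line 1: ['tired', 'fire'] (min_width=10, slack=1)
Line 2: ['valley'] (min_width=6, slack=5)
Line 3: ['picture'] (min_width=7, slack=4)
Line 4: ['young', 'top'] (min_width=9, slack=2)
Line 5: ['wolf'] (min_width=4, slack=7)
Line 6: ['problem', 'new'] (min_width=11, slack=0)
Line 7: ['lion'] (min_width=4, slack=7)
Line 8: ['rainbow'] (min_width=7, slack=4)
Line 9: ['they', 'page'] (min_width=9, slack=2)
Line 10: ['high', 'old'] (min_width=8, slack=3)
Line 11: ['cheese', 'have'] (min_width=11, slack=0)

Answer: |tired  fire|
|valley     |
|picture    |
|young   top|
|wolf       |
|problem new|
|lion       |
|rainbow    |
|they   page|
|high    old|
|cheese have|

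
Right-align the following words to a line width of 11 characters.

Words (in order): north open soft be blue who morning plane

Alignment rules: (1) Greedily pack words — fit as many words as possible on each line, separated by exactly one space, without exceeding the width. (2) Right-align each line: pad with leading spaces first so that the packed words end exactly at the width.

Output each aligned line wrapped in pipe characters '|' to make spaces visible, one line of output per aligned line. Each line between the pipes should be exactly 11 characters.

Answer: | north open|
|    soft be|
|   blue who|
|    morning|
|      plane|

Derivation:
Line 1: ['north', 'open'] (min_width=10, slack=1)
Line 2: ['soft', 'be'] (min_width=7, slack=4)
Line 3: ['blue', 'who'] (min_width=8, slack=3)
Line 4: ['morning'] (min_width=7, slack=4)
Line 5: ['plane'] (min_width=5, slack=6)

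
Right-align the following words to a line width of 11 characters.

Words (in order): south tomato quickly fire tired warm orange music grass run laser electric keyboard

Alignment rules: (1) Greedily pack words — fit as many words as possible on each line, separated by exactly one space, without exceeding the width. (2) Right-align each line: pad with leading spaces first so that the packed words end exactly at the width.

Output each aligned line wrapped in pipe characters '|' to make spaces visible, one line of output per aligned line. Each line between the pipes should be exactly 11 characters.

Line 1: ['south'] (min_width=5, slack=6)
Line 2: ['tomato'] (min_width=6, slack=5)
Line 3: ['quickly'] (min_width=7, slack=4)
Line 4: ['fire', 'tired'] (min_width=10, slack=1)
Line 5: ['warm', 'orange'] (min_width=11, slack=0)
Line 6: ['music', 'grass'] (min_width=11, slack=0)
Line 7: ['run', 'laser'] (min_width=9, slack=2)
Line 8: ['electric'] (min_width=8, slack=3)
Line 9: ['keyboard'] (min_width=8, slack=3)

Answer: |      south|
|     tomato|
|    quickly|
| fire tired|
|warm orange|
|music grass|
|  run laser|
|   electric|
|   keyboard|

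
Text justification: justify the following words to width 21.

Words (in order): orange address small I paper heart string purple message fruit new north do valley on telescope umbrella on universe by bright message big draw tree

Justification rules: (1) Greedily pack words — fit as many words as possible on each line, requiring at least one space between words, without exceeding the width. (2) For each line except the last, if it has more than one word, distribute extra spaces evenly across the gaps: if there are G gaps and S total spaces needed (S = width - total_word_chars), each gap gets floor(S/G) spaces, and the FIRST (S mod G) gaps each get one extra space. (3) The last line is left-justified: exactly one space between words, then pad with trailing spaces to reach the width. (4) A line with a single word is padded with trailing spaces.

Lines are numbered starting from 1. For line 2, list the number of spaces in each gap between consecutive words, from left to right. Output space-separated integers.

Line 1: ['orange', 'address', 'small'] (min_width=20, slack=1)
Line 2: ['I', 'paper', 'heart', 'string'] (min_width=20, slack=1)
Line 3: ['purple', 'message', 'fruit'] (min_width=20, slack=1)
Line 4: ['new', 'north', 'do', 'valley'] (min_width=19, slack=2)
Line 5: ['on', 'telescope', 'umbrella'] (min_width=21, slack=0)
Line 6: ['on', 'universe', 'by', 'bright'] (min_width=21, slack=0)
Line 7: ['message', 'big', 'draw', 'tree'] (min_width=21, slack=0)

Answer: 2 1 1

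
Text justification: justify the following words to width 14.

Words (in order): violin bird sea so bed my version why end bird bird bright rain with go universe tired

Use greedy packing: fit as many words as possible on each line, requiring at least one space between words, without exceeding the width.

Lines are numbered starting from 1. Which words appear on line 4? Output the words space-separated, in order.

Answer: end bird bird

Derivation:
Line 1: ['violin', 'bird'] (min_width=11, slack=3)
Line 2: ['sea', 'so', 'bed', 'my'] (min_width=13, slack=1)
Line 3: ['version', 'why'] (min_width=11, slack=3)
Line 4: ['end', 'bird', 'bird'] (min_width=13, slack=1)
Line 5: ['bright', 'rain'] (min_width=11, slack=3)
Line 6: ['with', 'go'] (min_width=7, slack=7)
Line 7: ['universe', 'tired'] (min_width=14, slack=0)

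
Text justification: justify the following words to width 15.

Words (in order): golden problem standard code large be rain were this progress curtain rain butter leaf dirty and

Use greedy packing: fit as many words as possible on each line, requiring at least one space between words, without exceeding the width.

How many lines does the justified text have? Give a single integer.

Line 1: ['golden', 'problem'] (min_width=14, slack=1)
Line 2: ['standard', 'code'] (min_width=13, slack=2)
Line 3: ['large', 'be', 'rain'] (min_width=13, slack=2)
Line 4: ['were', 'this'] (min_width=9, slack=6)
Line 5: ['progress'] (min_width=8, slack=7)
Line 6: ['curtain', 'rain'] (min_width=12, slack=3)
Line 7: ['butter', 'leaf'] (min_width=11, slack=4)
Line 8: ['dirty', 'and'] (min_width=9, slack=6)
Total lines: 8

Answer: 8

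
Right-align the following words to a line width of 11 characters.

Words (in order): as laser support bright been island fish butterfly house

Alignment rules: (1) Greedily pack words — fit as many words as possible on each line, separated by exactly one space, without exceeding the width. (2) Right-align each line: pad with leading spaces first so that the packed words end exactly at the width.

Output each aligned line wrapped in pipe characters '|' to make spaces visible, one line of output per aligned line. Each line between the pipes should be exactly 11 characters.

Answer: |   as laser|
|    support|
|bright been|
|island fish|
|  butterfly|
|      house|

Derivation:
Line 1: ['as', 'laser'] (min_width=8, slack=3)
Line 2: ['support'] (min_width=7, slack=4)
Line 3: ['bright', 'been'] (min_width=11, slack=0)
Line 4: ['island', 'fish'] (min_width=11, slack=0)
Line 5: ['butterfly'] (min_width=9, slack=2)
Line 6: ['house'] (min_width=5, slack=6)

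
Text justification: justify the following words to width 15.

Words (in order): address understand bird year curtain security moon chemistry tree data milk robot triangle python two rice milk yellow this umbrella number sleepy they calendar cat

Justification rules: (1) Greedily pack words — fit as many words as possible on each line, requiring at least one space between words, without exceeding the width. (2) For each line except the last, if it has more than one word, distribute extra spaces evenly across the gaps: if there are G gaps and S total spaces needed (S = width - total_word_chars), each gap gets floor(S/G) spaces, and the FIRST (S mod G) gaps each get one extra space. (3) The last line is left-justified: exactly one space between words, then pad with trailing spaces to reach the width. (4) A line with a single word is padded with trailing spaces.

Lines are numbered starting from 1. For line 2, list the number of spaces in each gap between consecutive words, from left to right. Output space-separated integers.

Answer: 1

Derivation:
Line 1: ['address'] (min_width=7, slack=8)
Line 2: ['understand', 'bird'] (min_width=15, slack=0)
Line 3: ['year', 'curtain'] (min_width=12, slack=3)
Line 4: ['security', 'moon'] (min_width=13, slack=2)
Line 5: ['chemistry', 'tree'] (min_width=14, slack=1)
Line 6: ['data', 'milk', 'robot'] (min_width=15, slack=0)
Line 7: ['triangle', 'python'] (min_width=15, slack=0)
Line 8: ['two', 'rice', 'milk'] (min_width=13, slack=2)
Line 9: ['yellow', 'this'] (min_width=11, slack=4)
Line 10: ['umbrella', 'number'] (min_width=15, slack=0)
Line 11: ['sleepy', 'they'] (min_width=11, slack=4)
Line 12: ['calendar', 'cat'] (min_width=12, slack=3)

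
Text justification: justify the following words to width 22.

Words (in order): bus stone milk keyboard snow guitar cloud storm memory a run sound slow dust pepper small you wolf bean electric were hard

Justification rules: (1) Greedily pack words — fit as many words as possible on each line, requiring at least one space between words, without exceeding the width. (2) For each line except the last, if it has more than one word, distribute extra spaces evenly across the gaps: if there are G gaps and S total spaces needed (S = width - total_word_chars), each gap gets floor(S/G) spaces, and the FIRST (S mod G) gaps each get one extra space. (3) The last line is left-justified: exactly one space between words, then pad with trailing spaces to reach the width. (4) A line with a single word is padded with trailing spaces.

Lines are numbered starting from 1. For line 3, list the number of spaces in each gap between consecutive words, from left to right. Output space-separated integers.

Answer: 2 2 1

Derivation:
Line 1: ['bus', 'stone', 'milk'] (min_width=14, slack=8)
Line 2: ['keyboard', 'snow', 'guitar'] (min_width=20, slack=2)
Line 3: ['cloud', 'storm', 'memory', 'a'] (min_width=20, slack=2)
Line 4: ['run', 'sound', 'slow', 'dust'] (min_width=19, slack=3)
Line 5: ['pepper', 'small', 'you', 'wolf'] (min_width=21, slack=1)
Line 6: ['bean', 'electric', 'were'] (min_width=18, slack=4)
Line 7: ['hard'] (min_width=4, slack=18)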